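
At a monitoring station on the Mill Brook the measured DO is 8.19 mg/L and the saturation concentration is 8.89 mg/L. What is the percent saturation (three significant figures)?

% saturation = C/C_s × 100 = 8.19/8.89 × 100 = 92.1 %.

92.1 % saturation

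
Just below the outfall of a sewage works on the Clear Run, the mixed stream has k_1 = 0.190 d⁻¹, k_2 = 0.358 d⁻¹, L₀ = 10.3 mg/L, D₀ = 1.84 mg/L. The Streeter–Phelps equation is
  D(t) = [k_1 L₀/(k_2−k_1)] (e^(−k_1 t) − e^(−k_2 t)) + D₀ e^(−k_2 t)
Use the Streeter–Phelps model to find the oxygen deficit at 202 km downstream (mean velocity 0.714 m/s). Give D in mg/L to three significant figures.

Travel time t = x/v = 202 km / (0.714 m/s) = 202000 m / 0.714 m/s = 282900 s = 3.274 d.
k_1 L₀/(k_2−k_1) = 0.190×10.3/(0.358−0.190) = 1.957/0.1680 = 11.65 mg/L.
e^(−k_1 t) = e^(−0.190×3.274) = 0.5368; e^(−k_2 t) = e^(−0.358×3.274) = 0.3097.
D = 11.65 × (0.5368 − 0.3097) + 1.84 × 0.3097 = 2.646 + 0.5698 = 3.216 mg/L.

D ≈ 3.22 mg/L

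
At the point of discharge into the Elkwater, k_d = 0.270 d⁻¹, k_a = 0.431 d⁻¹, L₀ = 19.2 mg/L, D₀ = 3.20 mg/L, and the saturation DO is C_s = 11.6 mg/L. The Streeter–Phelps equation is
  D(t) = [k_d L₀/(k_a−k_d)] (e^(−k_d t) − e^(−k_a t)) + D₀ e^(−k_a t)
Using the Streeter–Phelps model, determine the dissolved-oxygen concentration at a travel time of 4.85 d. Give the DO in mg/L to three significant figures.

DO ≈ 6.49 mg/L

k_d L₀/(k_a−k_d) = 0.270×19.2/(0.431−0.270) = 5.184/0.1610 = 32.20 mg/L.
e^(−k_d t) = e^(−0.270×4.850) = 0.2700; e^(−k_a t) = e^(−0.431×4.850) = 0.1236.
D = 32.20 × (0.2700 − 0.1236) + 3.20 × 0.1236 = 4.711 + 0.3957 = 5.107 mg/L.
DO = C_s − D = 11.6 − 5.107 = 6.493 mg/L.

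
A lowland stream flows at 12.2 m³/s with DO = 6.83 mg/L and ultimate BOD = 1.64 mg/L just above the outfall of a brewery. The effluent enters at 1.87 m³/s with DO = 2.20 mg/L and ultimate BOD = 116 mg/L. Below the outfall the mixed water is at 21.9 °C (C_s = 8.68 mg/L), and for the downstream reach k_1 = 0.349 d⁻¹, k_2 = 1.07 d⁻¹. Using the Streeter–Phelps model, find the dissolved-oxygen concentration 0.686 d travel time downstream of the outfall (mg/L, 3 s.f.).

Mixed DO = (12.2×6.83 + 1.87×2.20)/(12.2+1.87) = 87.44/14.07 = 6.215 mg/L.
Mixed L₀ = (12.2×1.64 + 1.87×116)/(14.07) = 236.9/14.07 = 16.84 mg/L.
Initial deficit D₀ = C_s − DO₀ = 8.68 − 6.215 = 2.465 mg/L.
D(0.686) = [0.349×16.84/(1.07−0.349)](e^(−0.349×0.686) − e^(−1.07×0.686)) + 2.465 e^(−1.07×0.686)
= 8.151 × (0.7871 − 0.4800) + 2.465 × 0.4800 = 3.687 mg/L.
DO = 8.68 − 3.687 = 4.993 mg/L.

DO ≈ 4.99 mg/L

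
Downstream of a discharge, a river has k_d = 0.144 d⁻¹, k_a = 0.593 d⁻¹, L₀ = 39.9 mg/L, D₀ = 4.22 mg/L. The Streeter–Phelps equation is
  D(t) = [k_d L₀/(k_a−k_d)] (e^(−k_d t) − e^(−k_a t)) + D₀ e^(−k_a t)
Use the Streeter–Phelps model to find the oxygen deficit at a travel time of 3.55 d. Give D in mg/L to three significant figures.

D ≈ 6.63 mg/L

k_d L₀/(k_a−k_d) = 0.144×39.9/(0.593−0.144) = 5.746/0.4490 = 12.80 mg/L.
e^(−k_d t) = e^(−0.144×3.550) = 0.5998; e^(−k_a t) = e^(−0.593×3.550) = 0.1218.
D = 12.80 × (0.5998 − 0.1218) + 4.22 × 0.1218 = 6.116 + 0.5141 = 6.630 mg/L.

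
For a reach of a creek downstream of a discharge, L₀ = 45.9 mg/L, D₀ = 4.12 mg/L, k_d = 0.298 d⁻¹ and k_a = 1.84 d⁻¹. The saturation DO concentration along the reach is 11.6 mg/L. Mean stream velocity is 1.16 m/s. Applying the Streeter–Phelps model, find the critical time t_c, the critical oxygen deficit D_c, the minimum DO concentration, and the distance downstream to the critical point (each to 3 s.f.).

With k_a/k_d = 6.174 and 1 − D₀(k_a−k_d)/(k_d L₀) = 0.5355,
t_c = ln(6.174 × 0.5355) / (1.84 − 0.298) = ln(3.307) / 1.542 = 1.196/1.542 = 0.7756 d.
L(t_c) = L₀ e^(−k_d t_c) = 45.9 × 0.7936 = 36.43 mg/L, and at the critical point k_a D_c = k_d L, so D_c = (0.298/1.84) × 36.43 = 5.900 mg/L.
Minimum DO = C_s − D_c = 11.6 − 5.900 = 5.700 mg/L.
x_c = v t_c = 1.16 m/s × 0.7756 d × 86400 s/d = 77730 m ≈ 77.7 km.

t_c ≈ 0.776 d; D_c ≈ 5.90 mg/L; min DO ≈ 5.70 mg/L; x_c ≈ 77.7 km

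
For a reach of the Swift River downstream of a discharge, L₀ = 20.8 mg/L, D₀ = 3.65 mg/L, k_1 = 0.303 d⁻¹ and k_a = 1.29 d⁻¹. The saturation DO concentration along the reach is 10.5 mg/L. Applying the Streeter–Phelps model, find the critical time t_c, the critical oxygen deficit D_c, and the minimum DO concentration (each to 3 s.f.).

t_c = [1/(k_a−k_1)] ln[(k_a/k_1)(1 − D₀(k_a−k_1)/(k_1 L₀))]
= [1/(1.29−0.303)] ln[(1.29/0.303)(1 − 3.65×0.9870/(0.303×20.8))]
= (1/0.9870) ln[4.257 × 0.4284] = 1.013 × ln(1.824) = 1.013 × 0.6009 = 0.6088 d.
D_c = (k_1/k_a) L₀ e^(−k_1 t_c) = (0.303/1.29) × 20.8 × e^(−0.303×0.6088) = 0.2349 × 20.8 × 0.8315 = 4.063 mg/L.
Minimum DO = C_s − D_c = 10.5 − 4.063 = 6.437 mg/L.

t_c ≈ 0.609 d; D_c ≈ 4.06 mg/L; min DO ≈ 6.44 mg/L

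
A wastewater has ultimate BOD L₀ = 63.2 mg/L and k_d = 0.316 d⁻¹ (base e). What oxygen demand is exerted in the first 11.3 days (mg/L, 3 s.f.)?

y ≈ 61.4 mg/L

y_t = L₀(1 − e^(−k_d t)) = 63.2 × (1 − e^(−0.316×11.3))
= 63.2 × (1 − 0.02813) = 63.2 × 0.9719 = 61.42 mg/L.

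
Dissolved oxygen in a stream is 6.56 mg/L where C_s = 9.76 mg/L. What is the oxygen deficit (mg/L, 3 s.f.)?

D ≈ 3.20 mg/L

D = C_s − C = 9.76 − 6.56 = 3.20 mg/L.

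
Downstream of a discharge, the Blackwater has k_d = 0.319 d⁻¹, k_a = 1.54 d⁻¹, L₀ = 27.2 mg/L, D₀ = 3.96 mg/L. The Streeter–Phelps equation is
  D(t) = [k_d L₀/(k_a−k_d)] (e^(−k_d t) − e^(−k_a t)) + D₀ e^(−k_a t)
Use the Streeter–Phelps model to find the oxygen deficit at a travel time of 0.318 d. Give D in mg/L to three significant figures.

D ≈ 4.49 mg/L

k_d L₀/(k_a−k_d) = 0.319×27.2/(1.54−0.319) = 8.677/1.221 = 7.106 mg/L.
e^(−k_d t) = e^(−0.319×0.3180) = 0.9035; e^(−k_a t) = e^(−1.54×0.3180) = 0.6128.
D = 7.106 × (0.9035 − 0.6128) + 3.96 × 0.6128 = 2.066 + 2.427 = 4.493 mg/L.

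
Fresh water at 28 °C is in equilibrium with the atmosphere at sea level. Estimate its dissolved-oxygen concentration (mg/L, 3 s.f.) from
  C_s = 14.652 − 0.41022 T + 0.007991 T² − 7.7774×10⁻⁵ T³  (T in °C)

C_s ≈ 7.72 mg/L

C_s = 14.652 − 0.41022×28 + 0.007991×28² − 7.7774×10⁻⁵×28³ = 7.723 mg/L.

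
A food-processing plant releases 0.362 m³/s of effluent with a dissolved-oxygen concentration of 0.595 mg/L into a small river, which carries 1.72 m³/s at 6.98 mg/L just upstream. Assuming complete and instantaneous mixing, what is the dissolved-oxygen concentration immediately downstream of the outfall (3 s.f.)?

Flow-weighted mixing: C = (Q_r C_r + Q_w C_w)/(Q_r + Q_w)
= (1.72×6.98 + 0.362×0.595)/(1.72 + 0.362) = 12.22/2.082 = 5.870 mg/L.

5.87 mg/L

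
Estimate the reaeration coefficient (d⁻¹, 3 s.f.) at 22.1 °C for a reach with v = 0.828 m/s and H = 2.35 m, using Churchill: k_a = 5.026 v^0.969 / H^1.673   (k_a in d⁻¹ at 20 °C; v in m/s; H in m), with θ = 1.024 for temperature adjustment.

k_a(20) = 5.026 × 0.828^0.969 / 2.35^1.673 = 5.026 × 0.8329 / 4.176 = 1.002 d⁻¹.
k_a(22.1) = 1.002 × 1.024^(22.1−20) = 1.002 × 1.051 = 1.053 d⁻¹.

k_a ≈ 1.05 d⁻¹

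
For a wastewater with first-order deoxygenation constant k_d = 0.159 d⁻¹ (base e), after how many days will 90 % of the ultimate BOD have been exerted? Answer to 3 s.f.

y/L₀ = 1 − e^(−k_d t) = 0.90 ⇒ e^(−k_d t) = 0.100
t = −ln(0.100) / 0.159 = 2.303 / 0.159 = 14.48 d.

t ≈ 14.5 d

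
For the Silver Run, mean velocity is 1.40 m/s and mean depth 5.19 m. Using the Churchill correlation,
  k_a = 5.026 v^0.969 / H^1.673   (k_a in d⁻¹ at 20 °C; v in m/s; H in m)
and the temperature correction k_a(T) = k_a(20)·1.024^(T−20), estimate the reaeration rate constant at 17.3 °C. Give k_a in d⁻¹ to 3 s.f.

k_a ≈ 0.415 d⁻¹

k_a(20) = 5.026 × 1.40^0.969 / 5.19^1.673 = 5.026 × 1.385 / 15.72 = 0.4429 d⁻¹.
k_a(17.3) = 0.4429 × 1.024^(17.3−20) = 0.4429 × 0.9380 = 0.4155 d⁻¹.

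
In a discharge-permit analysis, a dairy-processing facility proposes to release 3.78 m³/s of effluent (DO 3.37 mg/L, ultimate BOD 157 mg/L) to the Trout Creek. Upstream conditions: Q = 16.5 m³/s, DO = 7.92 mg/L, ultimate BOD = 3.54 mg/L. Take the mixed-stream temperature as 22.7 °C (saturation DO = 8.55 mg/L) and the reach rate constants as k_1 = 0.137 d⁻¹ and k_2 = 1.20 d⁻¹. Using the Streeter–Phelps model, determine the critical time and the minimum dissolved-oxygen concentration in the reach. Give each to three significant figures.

Mixed DO = (16.5×7.92 + 3.78×3.37)/(16.5+3.78) = 143.4/20.28 = 7.072 mg/L.
Mixed L₀ = (16.5×3.54 + 3.78×157)/(20.28) = 651.9/20.28 = 32.14 mg/L.
Initial deficit D₀ = C_s − DO₀ = 8.55 − 7.072 = 1.478 mg/L.
t_c = (1/1.063) ln[(1.20/0.137)(1 − 1.478×1.063/(0.137×32.14))] = 0.9407 × ln(5.634) = 1.626 d.
D_c = (0.137/1.20) × 32.14 × e^(−0.137×1.626) = 0.1142 × 32.14 × 0.8003 = 2.937 mg/L.
Minimum DO = 8.55 − 2.937 = 5.613 mg/L.

t_c ≈ 1.63 d; minimum DO ≈ 5.61 mg/L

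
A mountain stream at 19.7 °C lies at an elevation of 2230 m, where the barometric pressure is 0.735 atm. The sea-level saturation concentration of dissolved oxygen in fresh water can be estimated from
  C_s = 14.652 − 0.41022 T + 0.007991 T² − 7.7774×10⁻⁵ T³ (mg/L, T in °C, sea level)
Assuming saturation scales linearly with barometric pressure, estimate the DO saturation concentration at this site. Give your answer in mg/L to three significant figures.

C_s ≈ 6.67 mg/L

At sea level: C_s = 14.652 − 0.41022×19.7 + 0.007991×19.7² − 7.7774×10⁻⁵×19.7³ = 9.077 mg/L.
Pressure correction: C_s' = 9.077 × 0.735 = 6.672 mg/L.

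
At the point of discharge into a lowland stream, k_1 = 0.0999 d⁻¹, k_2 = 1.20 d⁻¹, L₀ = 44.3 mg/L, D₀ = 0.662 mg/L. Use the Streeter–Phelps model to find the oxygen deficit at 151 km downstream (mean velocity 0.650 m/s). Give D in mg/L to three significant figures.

D ≈ 2.94 mg/L

Travel time t = x/v = 151 km / (0.650 m/s) = 151000 m / 0.650 m/s = 232300 s = 2.689 d.
k_1 L₀/(k_2−k_1) = 0.0999×44.3/(1.20−0.0999) = 4.426/1.100 = 4.023 mg/L.
e^(−k_1 t) = e^(−0.0999×2.689) = 0.7644; e^(−k_2 t) = e^(−1.20×2.689) = 0.03970.
D = 4.023 × (0.7644 − 0.03970) + 0.662 × 0.03970 = 2.916 + 0.02628 = 2.942 mg/L.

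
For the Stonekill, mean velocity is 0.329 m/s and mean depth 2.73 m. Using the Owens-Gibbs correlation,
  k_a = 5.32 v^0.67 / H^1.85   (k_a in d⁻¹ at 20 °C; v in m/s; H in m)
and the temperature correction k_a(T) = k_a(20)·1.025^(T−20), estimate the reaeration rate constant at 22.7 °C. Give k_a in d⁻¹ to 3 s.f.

k_a ≈ 0.421 d⁻¹

k_a(20) = 5.32 × 0.329^0.67 / 2.73^1.85 = 5.32 × 0.4748 / 6.411 = 0.3940 d⁻¹.
k_a(22.7) = 0.3940 × 1.025^(22.7−20) = 0.3940 × 1.069 = 0.4212 d⁻¹.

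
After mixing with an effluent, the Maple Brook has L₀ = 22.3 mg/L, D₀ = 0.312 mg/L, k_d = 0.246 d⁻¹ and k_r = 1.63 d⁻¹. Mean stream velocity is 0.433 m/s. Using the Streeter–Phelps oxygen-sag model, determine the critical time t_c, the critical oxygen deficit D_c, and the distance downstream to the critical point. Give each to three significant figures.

t_c = [1/(k_r−k_d)] ln[(k_r/k_d)(1 − D₀(k_r−k_d)/(k_d L₀))]
= [1/(1.63−0.246)] ln[(1.63/0.246)(1 − 0.312×1.384/(0.246×22.3))]
= (1/1.384) ln[6.626 × 0.9213] = 0.7225 × ln(6.104) = 0.7225 × 1.809 = 1.307 d.
D_c = (k_d/k_r) L₀ e^(−k_d t_c) = (0.246/1.63) × 22.3 × e^(−0.246×1.307) = 0.1509 × 22.3 × 0.7250 = 2.440 mg/L.
x_c = v t_c = 0.433 m/s × 1.307 d × 86400 s/d = 48900 m ≈ 48.9 km.

t_c ≈ 1.31 d; D_c ≈ 2.44 mg/L; x_c ≈ 48.9 km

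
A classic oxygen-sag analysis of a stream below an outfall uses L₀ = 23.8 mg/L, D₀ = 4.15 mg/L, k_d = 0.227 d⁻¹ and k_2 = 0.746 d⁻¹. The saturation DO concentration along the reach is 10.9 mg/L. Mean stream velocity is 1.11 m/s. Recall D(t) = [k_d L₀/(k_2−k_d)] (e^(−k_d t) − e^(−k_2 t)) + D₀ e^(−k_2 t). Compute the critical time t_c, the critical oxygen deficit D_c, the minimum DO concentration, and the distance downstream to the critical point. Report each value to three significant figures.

t_c ≈ 1.31 d; D_c ≈ 5.38 mg/L; min DO ≈ 5.52 mg/L; x_c ≈ 126 km

With k_2/k_d = 3.286 and 1 − D₀(k_2−k_d)/(k_d L₀) = 0.6013,
t_c = ln(3.286 × 0.6013) / (0.746 − 0.227) = ln(1.976) / 0.5190 = 0.6812/0.5190 = 1.312 d.
L(t_c) = L₀ e^(−k_d t_c) = 23.8 × 0.7424 = 17.67 mg/L, and at the critical point k_2 D_c = k_d L, so D_c = (0.227/0.746) × 17.67 = 5.376 mg/L.
Minimum DO = C_s − D_c = 10.9 − 5.376 = 5.524 mg/L.
x_c = v t_c = 1.11 m/s × 1.312 d × 86400 s/d = 125900 m ≈ 126 km.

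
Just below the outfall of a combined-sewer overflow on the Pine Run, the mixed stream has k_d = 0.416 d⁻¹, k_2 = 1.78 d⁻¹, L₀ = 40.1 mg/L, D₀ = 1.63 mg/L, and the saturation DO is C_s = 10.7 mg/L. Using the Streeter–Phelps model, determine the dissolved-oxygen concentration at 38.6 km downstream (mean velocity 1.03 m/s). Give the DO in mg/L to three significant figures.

Travel time t = x/v = 38.6 km / (1.03 m/s) = 38600 m / 1.03 m/s = 37480 s = 0.4337 d.
k_d L₀/(k_2−k_d) = 0.416×40.1/(1.78−0.416) = 16.68/1.364 = 12.23 mg/L.
e^(−k_d t) = e^(−0.416×0.4337) = 0.8349; e^(−k_2 t) = e^(−1.78×0.4337) = 0.4621.
D = 12.23 × (0.8349 − 0.4621) + 1.63 × 0.4621 = 4.560 + 0.7532 = 5.313 mg/L.
DO = C_s − D = 10.7 − 5.313 = 5.387 mg/L.

DO ≈ 5.39 mg/L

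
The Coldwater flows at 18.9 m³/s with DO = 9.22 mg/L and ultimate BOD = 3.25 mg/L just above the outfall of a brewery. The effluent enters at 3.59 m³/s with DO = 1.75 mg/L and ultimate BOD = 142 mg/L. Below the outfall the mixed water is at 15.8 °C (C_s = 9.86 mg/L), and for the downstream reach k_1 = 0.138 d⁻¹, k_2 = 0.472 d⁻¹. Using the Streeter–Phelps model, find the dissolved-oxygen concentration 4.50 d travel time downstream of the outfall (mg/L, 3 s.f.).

Mixed DO = (18.9×9.22 + 3.59×1.75)/(18.9+3.59) = 180.5/22.49 = 8.028 mg/L.
Mixed L₀ = (18.9×3.25 + 3.59×142)/(22.49) = 571.2/22.49 = 25.40 mg/L.
Initial deficit D₀ = C_s − DO₀ = 9.86 − 8.028 = 1.832 mg/L.
D(4.50) = [0.138×25.40/(0.472−0.138)](e^(−0.138×4.50) − e^(−0.472×4.50)) + 1.832 e^(−0.472×4.50)
= 10.49 × (0.5374 − 0.1196) + 1.832 × 0.1196 = 4.604 mg/L.
DO = 9.86 − 4.604 = 5.256 mg/L.

DO ≈ 5.26 mg/L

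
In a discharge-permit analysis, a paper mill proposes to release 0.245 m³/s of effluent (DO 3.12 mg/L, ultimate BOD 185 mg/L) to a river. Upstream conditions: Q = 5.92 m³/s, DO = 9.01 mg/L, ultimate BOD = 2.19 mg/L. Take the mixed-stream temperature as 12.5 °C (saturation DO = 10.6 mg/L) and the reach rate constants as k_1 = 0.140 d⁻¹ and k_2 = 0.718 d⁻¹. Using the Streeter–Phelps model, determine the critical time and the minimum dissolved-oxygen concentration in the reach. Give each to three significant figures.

Mixed DO = (5.92×9.01 + 0.245×3.12)/(5.92+0.245) = 54.10/6.165 = 8.776 mg/L.
Mixed L₀ = (5.92×2.19 + 0.245×185)/(6.165) = 58.29/6.165 = 9.455 mg/L.
Initial deficit D₀ = C_s − DO₀ = 10.6 − 8.776 = 1.824 mg/L.
t_c = (1/0.5780) ln[(0.718/0.140)(1 − 1.824×0.5780/(0.140×9.455))] = 1.730 × ln(1.044) = 0.07400 d.
D_c = (0.140/0.718) × 9.455 × e^(−0.140×0.07400) = 0.1950 × 9.455 × 0.9897 = 1.825 mg/L.
Minimum DO = 10.6 − 1.825 = 8.775 mg/L.

t_c ≈ 0.0740 d; minimum DO ≈ 8.78 mg/L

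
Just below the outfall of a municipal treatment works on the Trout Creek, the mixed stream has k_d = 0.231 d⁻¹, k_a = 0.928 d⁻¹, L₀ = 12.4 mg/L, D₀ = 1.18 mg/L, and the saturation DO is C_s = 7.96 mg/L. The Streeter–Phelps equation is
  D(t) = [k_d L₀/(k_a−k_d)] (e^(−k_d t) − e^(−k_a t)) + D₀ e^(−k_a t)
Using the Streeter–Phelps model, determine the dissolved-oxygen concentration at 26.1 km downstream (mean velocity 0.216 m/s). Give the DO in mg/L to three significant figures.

Travel time t = x/v = 26.1 km / (0.216 m/s) = 26100 m / 0.216 m/s = 120800 s = 1.399 d.
k_d L₀/(k_a−k_d) = 0.231×12.4/(0.928−0.231) = 2.864/0.6970 = 4.110 mg/L.
e^(−k_d t) = e^(−0.231×1.399) = 0.7239; e^(−k_a t) = e^(−0.928×1.399) = 0.2731.
D = 4.110 × (0.7239 − 0.2731) + 1.18 × 0.2731 = 1.853 + 0.3223 = 2.175 mg/L.
DO = C_s − D = 7.96 − 2.175 = 5.785 mg/L.

DO ≈ 5.79 mg/L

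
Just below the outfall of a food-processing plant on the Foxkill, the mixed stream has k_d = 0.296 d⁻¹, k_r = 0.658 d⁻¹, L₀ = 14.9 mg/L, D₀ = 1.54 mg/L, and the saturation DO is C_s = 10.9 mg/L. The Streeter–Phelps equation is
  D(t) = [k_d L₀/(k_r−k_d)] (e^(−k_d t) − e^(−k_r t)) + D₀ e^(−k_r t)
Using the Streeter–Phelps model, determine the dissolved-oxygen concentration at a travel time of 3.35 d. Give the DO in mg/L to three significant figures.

DO ≈ 7.55 mg/L

k_d L₀/(k_r−k_d) = 0.296×14.9/(0.658−0.296) = 4.410/0.3620 = 12.18 mg/L.
e^(−k_d t) = e^(−0.296×3.350) = 0.3710; e^(−k_r t) = e^(−0.658×3.350) = 0.1103.
D = 12.18 × (0.3710 − 0.1103) + 1.54 × 0.1103 = 3.176 + 0.1699 = 3.346 mg/L.
DO = C_s − D = 10.9 − 3.346 = 7.554 mg/L.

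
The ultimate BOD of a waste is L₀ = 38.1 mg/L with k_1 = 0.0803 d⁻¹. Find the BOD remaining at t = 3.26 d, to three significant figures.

L ≈ 29.3 mg/L

L_t = L₀ e^(−k_1 t) = 38.1 × e^(−0.0803×3.26) = 38.1 × 0.7697 = 29.32 mg/L.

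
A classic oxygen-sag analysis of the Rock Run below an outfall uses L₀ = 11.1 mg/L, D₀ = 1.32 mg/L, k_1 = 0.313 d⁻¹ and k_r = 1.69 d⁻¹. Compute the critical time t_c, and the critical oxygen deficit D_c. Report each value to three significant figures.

t_c = [1/(k_r−k_1)] ln[(k_r/k_1)(1 − D₀(k_r−k_1)/(k_1 L₀))]
= [1/(1.69−0.313)] ln[(1.69/0.313)(1 − 1.32×1.377/(0.313×11.1))]
= (1/1.377) ln[5.399 × 0.4768] = 0.7262 × ln(2.575) = 0.7262 × 0.9457 = 0.6868 d.
L(t_c) = L₀ e^(−k_1 t_c) = 11.1 × 0.8066 = 8.953 mg/L, and at the critical point k_r D_c = k_1 L, so D_c = (0.313/1.69) × 8.953 = 1.658 mg/L.

t_c ≈ 0.687 d; D_c ≈ 1.66 mg/L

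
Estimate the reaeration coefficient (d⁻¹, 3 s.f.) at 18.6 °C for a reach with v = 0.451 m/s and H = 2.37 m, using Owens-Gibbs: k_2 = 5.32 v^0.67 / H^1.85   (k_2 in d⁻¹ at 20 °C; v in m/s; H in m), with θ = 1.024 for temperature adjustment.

k_2(20) = 5.32 × 0.451^0.67 / 2.37^1.85 = 5.32 × 0.5865 / 4.935 = 0.6323 d⁻¹.
k_2(18.6) = 0.6323 × 1.024^(18.6−20) = 0.6323 × 0.9673 = 0.6117 d⁻¹.

k_2 ≈ 0.612 d⁻¹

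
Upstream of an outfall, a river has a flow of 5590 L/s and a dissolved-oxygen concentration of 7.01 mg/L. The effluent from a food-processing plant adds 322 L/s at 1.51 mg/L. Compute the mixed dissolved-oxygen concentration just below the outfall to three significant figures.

Flow-weighted mixing: C = (Q_r C_r + Q_w C_w)/(Q_r + Q_w)
= (5590×7.01 + 322×1.51)/(5590 + 322) = 39670/5912 = 6.710 mg/L.

6.71 mg/L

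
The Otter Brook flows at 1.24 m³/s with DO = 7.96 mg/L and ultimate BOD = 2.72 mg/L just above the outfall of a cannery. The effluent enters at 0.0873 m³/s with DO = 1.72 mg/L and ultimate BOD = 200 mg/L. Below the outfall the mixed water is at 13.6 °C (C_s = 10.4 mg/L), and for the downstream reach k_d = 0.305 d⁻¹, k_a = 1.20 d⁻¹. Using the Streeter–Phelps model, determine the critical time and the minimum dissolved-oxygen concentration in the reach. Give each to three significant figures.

Mixed DO = (1.24×7.96 + 0.0873×1.72)/(1.24+0.0873) = 10.02/1.327 = 7.550 mg/L.
Mixed L₀ = (1.24×2.72 + 0.0873×200)/(1.327) = 20.83/1.327 = 15.70 mg/L.
Initial deficit D₀ = C_s − DO₀ = 10.4 − 7.550 = 2.850 mg/L.
t_c = (1/0.8950) ln[(1.20/0.305)(1 − 2.850×0.8950/(0.305×15.70))] = 1.117 × ln(1.838) = 0.6799 d.
D_c = (0.305/1.20) × 15.70 × e^(−0.305×0.6799) = 0.2542 × 15.70 × 0.8127 = 3.242 mg/L.
Minimum DO = 10.4 − 3.242 = 7.158 mg/L.

t_c ≈ 0.680 d; minimum DO ≈ 7.16 mg/L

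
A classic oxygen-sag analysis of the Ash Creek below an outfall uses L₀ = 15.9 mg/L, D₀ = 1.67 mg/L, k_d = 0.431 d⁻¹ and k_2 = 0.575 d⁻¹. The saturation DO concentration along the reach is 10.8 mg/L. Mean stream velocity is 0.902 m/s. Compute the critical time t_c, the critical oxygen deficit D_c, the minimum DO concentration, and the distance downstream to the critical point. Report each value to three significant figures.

t_c ≈ 1.75 d; D_c ≈ 5.60 mg/L; min DO ≈ 5.20 mg/L; x_c ≈ 137 km

t_c = [1/(k_2−k_d)] ln[(k_2/k_d)(1 − D₀(k_2−k_d)/(k_d L₀))]
= [1/(0.575−0.431)] ln[(0.575/0.431)(1 − 1.67×0.1440/(0.431×15.9))]
= (1/0.1440) ln[1.334 × 0.9649] = 6.944 × ln(1.287) = 6.944 × 0.2525 = 1.754 d.
D_c = (k_d/k_2) L₀ e^(−k_d t_c) = (0.431/0.575) × 15.9 × e^(−0.431×1.754) = 0.7496 × 15.9 × 0.4696 = 5.597 mg/L.
Minimum DO = C_s − D_c = 10.8 − 5.597 = 5.203 mg/L.
x_c = v t_c = 0.902 m/s × 1.754 d × 86400 s/d = 136700 m ≈ 137 km.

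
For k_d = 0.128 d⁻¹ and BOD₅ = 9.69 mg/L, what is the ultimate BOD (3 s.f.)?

BOD₅ = L₀(1 − e^(−5k_d)) ⇒ L₀ = BOD₅ / (1 − e^(−5×0.128))
= 9.69 / (1 − 0.5273) = 9.69 / 0.4727 = 20.50 mg/L.

L₀ ≈ 20.5 mg/L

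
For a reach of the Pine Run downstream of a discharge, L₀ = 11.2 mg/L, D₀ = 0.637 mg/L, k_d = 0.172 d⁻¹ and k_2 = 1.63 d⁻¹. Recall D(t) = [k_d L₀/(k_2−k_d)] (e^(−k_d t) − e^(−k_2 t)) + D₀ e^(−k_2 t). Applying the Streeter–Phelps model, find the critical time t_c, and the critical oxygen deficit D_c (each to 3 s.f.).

At the critical point dD/dt = 0, so k_d L₀ e^(−k_d t) = k_2 D. Substituting D(t) from the Streeter–Phelps equation and solving for t gives
t_c = ln[(k_2/k_d)(1 − D₀(k_2−k_d)/(k_d L₀))] / (k_2−k_d).
Here k_2−k_d = 1.458 d⁻¹ and 1 − D₀(k_2−k_d)/(k_d L₀) = 1 − 0.637×1.458/(0.172×11.2) = 0.5179, so
t_c = ln(9.477 × 0.5179) / 1.458 = 1.591 / 1.458 = 1.091 d.
L(t_c) = L₀ e^(−k_d t_c) = 11.2 × 0.8289 = 9.284 mg/L, and at the critical point k_2 D_c = k_d L, so D_c = (0.172/1.63) × 9.284 = 0.9796 mg/L.

t_c ≈ 1.09 d; D_c ≈ 0.980 mg/L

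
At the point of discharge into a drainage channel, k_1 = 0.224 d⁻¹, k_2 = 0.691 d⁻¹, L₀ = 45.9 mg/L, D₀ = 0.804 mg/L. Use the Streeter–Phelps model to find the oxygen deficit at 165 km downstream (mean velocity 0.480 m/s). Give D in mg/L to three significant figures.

D ≈ 7.67 mg/L

Travel time t = x/v = 165 km / (0.480 m/s) = 165000 m / 0.480 m/s = 343800 s = 3.979 d.
k_1 L₀/(k_2−k_1) = 0.224×45.9/(0.691−0.224) = 10.28/0.4670 = 22.02 mg/L.
e^(−k_1 t) = e^(−0.224×3.979) = 0.4102; e^(−k_2 t) = e^(−0.691×3.979) = 0.06398.
D = 22.02 × (0.4102 − 0.06398) + 0.804 × 0.06398 = 7.622 + 0.05144 = 7.673 mg/L.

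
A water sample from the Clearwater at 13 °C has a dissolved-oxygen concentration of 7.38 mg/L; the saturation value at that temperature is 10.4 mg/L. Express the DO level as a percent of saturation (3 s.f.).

71.0 % saturation

% saturation = C/C_s × 100 = 7.38/10.4 × 100 = 71.0 %.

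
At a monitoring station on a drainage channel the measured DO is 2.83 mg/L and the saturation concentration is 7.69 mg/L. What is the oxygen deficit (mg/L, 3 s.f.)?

D = C_s − C = 7.69 − 2.83 = 4.86 mg/L.

D ≈ 4.86 mg/L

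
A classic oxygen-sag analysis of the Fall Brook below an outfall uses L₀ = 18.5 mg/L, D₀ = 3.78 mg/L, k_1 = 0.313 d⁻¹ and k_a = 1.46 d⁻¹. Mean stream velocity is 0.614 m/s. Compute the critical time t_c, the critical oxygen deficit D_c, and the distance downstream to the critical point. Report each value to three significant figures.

t_c ≈ 0.138 d; D_c ≈ 3.80 mg/L; x_c ≈ 7.34 km

t_c = [1/(k_a−k_1)] ln[(k_a/k_1)(1 − D₀(k_a−k_1)/(k_1 L₀))]
= [1/(1.46−0.313)] ln[(1.46/0.313)(1 − 3.78×1.147/(0.313×18.5))]
= (1/1.147) ln[4.665 × 0.2512] = 0.8718 × ln(1.172) = 0.8718 × 0.1587 = 0.1383 d.
D_c = (k_1/k_a) L₀ e^(−k_1 t_c) = (0.313/1.46) × 18.5 × e^(−0.313×0.1383) = 0.2144 × 18.5 × 0.9576 = 3.798 mg/L.
x_c = v t_c = 0.614 m/s × 0.1383 d × 86400 s/d = 7338 m ≈ 7.34 km.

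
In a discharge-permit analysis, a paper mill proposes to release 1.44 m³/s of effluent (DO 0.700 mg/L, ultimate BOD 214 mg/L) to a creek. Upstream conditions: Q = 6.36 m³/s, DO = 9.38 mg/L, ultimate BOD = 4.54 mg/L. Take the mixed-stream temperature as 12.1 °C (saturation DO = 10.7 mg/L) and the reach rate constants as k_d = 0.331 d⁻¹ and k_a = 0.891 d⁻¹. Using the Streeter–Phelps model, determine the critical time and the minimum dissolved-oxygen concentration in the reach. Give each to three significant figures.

t_c ≈ 1.55 d; minimum DO ≈ 1.09 mg/L

Mixed DO = (6.36×9.38 + 1.44×0.700)/(6.36+1.44) = 60.66/7.800 = 7.778 mg/L.
Mixed L₀ = (6.36×4.54 + 1.44×214)/(7.800) = 337.0/7.800 = 43.21 mg/L.
Initial deficit D₀ = C_s − DO₀ = 10.7 − 7.778 = 2.922 mg/L.
t_c = (1/0.5600) ln[(0.891/0.331)(1 − 2.922×0.5600/(0.331×43.21))] = 1.786 × ln(2.384) = 1.551 d.
D_c = (0.331/0.891) × 43.21 × e^(−0.331×1.551) = 0.3715 × 43.21 × 0.5984 = 9.606 mg/L.
Minimum DO = 10.7 − 9.606 = 1.094 mg/L.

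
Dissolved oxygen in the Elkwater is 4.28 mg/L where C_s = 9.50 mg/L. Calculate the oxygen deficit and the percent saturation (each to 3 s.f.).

D = C_s − C = 9.50 − 4.28 = 5.22 mg/L.
% saturation = 4.28/9.50 × 100 = 45.1 %.

D ≈ 5.22 mg/L; 45.1 % saturation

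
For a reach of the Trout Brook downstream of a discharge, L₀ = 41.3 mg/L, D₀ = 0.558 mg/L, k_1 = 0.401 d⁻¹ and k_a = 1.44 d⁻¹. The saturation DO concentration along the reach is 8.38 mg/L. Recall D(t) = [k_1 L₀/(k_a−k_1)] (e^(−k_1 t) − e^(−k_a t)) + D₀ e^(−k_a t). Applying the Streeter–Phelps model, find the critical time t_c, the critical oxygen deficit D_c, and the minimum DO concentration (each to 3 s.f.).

t_c = [1/(k_a−k_1)] ln[(k_a/k_1)(1 − D₀(k_a−k_1)/(k_1 L₀))]
= [1/(1.44−0.401)] ln[(1.44/0.401)(1 − 0.558×1.039/(0.401×41.3))]
= (1/1.039) ln[3.591 × 0.9650] = 0.9625 × ln(3.465) = 0.9625 × 1.243 = 1.196 d.
D_c = (k_1/k_a) L₀ e^(−k_1 t_c) = (0.401/1.44) × 41.3 × e^(−0.401×1.196) = 0.2785 × 41.3 × 0.6190 = 7.119 mg/L.
Minimum DO = C_s − D_c = 8.38 − 7.119 = 1.261 mg/L.

t_c ≈ 1.20 d; D_c ≈ 7.12 mg/L; min DO ≈ 1.26 mg/L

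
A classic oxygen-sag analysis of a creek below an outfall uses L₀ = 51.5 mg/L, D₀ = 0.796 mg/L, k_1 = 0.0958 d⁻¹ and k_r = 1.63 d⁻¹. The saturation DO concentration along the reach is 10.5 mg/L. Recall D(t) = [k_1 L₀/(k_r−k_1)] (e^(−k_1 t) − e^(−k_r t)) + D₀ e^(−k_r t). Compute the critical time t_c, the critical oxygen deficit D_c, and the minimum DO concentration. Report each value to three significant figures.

t_c ≈ 1.66 d; D_c ≈ 2.58 mg/L; min DO ≈ 7.92 mg/L

t_c = [1/(k_r−k_1)] ln[(k_r/k_1)(1 − D₀(k_r−k_1)/(k_1 L₀))]
= [1/(1.63−0.0958)] ln[(1.63/0.0958)(1 − 0.796×1.534/(0.0958×51.5))]
= (1/1.534) ln[17.01 × 0.7525] = 0.6518 × ln(12.80) = 0.6518 × 2.550 = 1.662 d.
L(t_c) = L₀ e^(−k_1 t_c) = 51.5 × 0.8528 = 43.92 mg/L, and at the critical point k_r D_c = k_1 L, so D_c = (0.0958/1.63) × 43.92 = 2.581 mg/L.
Minimum DO = C_s − D_c = 10.5 − 2.581 = 7.919 mg/L.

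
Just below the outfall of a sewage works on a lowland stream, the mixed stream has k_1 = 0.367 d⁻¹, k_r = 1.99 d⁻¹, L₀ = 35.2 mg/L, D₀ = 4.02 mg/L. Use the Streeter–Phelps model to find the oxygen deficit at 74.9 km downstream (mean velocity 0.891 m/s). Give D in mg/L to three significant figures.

Travel time t = x/v = 74.9 km / (0.891 m/s) = 74900 m / 0.891 m/s = 84060 s = 0.9729 d.
k_1 L₀/(k_r−k_1) = 0.367×35.2/(1.99−0.367) = 12.92/1.623 = 7.960 mg/L.
e^(−k_1 t) = e^(−0.367×0.9729) = 0.6997; e^(−k_r t) = e^(−1.99×0.9729) = 0.1443.
D = 7.960 × (0.6997 − 0.1443) + 4.02 × 0.1443 = 4.421 + 0.5799 = 5.001 mg/L.

D ≈ 5.00 mg/L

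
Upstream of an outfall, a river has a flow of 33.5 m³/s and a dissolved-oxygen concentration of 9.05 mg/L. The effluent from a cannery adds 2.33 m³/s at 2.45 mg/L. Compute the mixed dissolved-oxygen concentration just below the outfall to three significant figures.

Flow-weighted mixing: C = (Q_r C_r + Q_w C_w)/(Q_r + Q_w)
= (33.5×9.05 + 2.33×2.45)/(33.5 + 2.33) = 308.9/35.83 = 8.621 mg/L.

8.62 mg/L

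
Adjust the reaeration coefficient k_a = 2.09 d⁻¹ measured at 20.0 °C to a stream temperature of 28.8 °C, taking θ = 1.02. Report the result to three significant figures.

k_a(T₂) = k_a(T₁) · θ^(T₂−T₁) = 2.09 × 1.02^(28.8−20.0)
= 2.09 × 1.02^8.80 = 2.09 × 1.190 = 2.488 d⁻¹.

k_a ≈ 2.49 d⁻¹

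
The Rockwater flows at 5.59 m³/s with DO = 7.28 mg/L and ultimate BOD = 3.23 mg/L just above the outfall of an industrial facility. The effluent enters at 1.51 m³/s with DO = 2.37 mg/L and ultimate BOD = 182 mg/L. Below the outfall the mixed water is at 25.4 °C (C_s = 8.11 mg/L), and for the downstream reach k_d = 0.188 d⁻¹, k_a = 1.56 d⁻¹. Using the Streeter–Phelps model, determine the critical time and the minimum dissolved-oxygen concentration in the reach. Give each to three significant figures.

t_c ≈ 1.25 d; minimum DO ≈ 4.18 mg/L

Mixed DO = (5.59×7.28 + 1.51×2.37)/(5.59+1.51) = 44.27/7.100 = 6.236 mg/L.
Mixed L₀ = (5.59×3.23 + 1.51×182)/(7.100) = 292.9/7.100 = 41.25 mg/L.
Initial deficit D₀ = C_s − DO₀ = 8.11 − 6.236 = 1.874 mg/L.
t_c = (1/1.372) ln[(1.56/0.188)(1 − 1.874×1.372/(0.188×41.25))] = 0.7289 × ln(5.546) = 1.249 d.
D_c = (0.188/1.56) × 41.25 × e^(−0.188×1.249) = 0.1205 × 41.25 × 0.7908 = 3.931 mg/L.
Minimum DO = 8.11 − 3.931 = 4.179 mg/L.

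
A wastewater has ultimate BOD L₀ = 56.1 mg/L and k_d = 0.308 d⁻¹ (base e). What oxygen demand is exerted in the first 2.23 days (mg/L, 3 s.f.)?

y_t = L₀(1 − e^(−k_d t)) = 56.1 × (1 − e^(−0.308×2.23))
= 56.1 × (1 − 0.5032) = 56.1 × 0.4968 = 27.87 mg/L.

y ≈ 27.9 mg/L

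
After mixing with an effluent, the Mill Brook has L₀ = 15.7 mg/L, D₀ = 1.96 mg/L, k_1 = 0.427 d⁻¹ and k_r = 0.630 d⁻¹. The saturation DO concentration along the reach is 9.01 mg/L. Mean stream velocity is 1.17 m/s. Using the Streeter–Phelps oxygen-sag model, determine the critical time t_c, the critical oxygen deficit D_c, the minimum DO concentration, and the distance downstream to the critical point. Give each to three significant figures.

With k_r/k_1 = 1.475 and 1 − D₀(k_r−k_1)/(k_1 L₀) = 0.9406,
t_c = ln(1.475 × 0.9406) / (0.630 − 0.427) = ln(1.388) / 0.2030 = 0.3278/0.2030 = 1.615 d.
D_c = (k_1/k_r) L₀ e^(−k_1 t_c) = (0.427/0.630) × 15.7 × e^(−0.427×1.615) = 0.6778 × 15.7 × 0.5019 = 5.340 mg/L.
Minimum DO = C_s − D_c = 9.01 − 5.340 = 3.670 mg/L.
x_c = v t_c = 1.17 m/s × 1.615 d × 86400 s/d = 163200 m ≈ 163 km.

t_c ≈ 1.61 d; D_c ≈ 5.34 mg/L; min DO ≈ 3.67 mg/L; x_c ≈ 163 km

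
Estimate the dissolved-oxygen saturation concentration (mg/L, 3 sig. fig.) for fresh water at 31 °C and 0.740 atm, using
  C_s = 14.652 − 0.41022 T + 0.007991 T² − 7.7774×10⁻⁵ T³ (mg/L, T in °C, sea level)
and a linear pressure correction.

C_s ≈ 5.40 mg/L

At sea level: C_s = 14.652 − 0.41022×31 + 0.007991×31² − 7.7774×10⁻⁵×31³ = 7.298 mg/L.
Pressure correction: C_s' = 7.298 × 0.740 = 5.400 mg/L.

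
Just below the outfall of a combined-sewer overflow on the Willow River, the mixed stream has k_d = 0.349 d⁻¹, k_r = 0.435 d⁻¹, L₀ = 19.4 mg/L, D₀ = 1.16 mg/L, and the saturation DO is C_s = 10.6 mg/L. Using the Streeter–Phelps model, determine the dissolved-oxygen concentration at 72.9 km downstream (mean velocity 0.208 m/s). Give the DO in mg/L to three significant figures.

Travel time t = x/v = 72.9 km / (0.208 m/s) = 72900 m / 0.208 m/s = 350500 s = 4.056 d.
k_d L₀/(k_r−k_d) = 0.349×19.4/(0.435−0.349) = 6.771/0.08600 = 78.73 mg/L.
e^(−k_d t) = e^(−0.349×4.056) = 0.2428; e^(−k_r t) = e^(−0.435×4.056) = 0.1713.
D = 78.73 × (0.2428 − 0.1713) + 1.16 × 0.1713 = 5.628 + 0.1987 = 5.827 mg/L.
DO = C_s − D = 10.6 − 5.827 = 4.773 mg/L.

DO ≈ 4.77 mg/L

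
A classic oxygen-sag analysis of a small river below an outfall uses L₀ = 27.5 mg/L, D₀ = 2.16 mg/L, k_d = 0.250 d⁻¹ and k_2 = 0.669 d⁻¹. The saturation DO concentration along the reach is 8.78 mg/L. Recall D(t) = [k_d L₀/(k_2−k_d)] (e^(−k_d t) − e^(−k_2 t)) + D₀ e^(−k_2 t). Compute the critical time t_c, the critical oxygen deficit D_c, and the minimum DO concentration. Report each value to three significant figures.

t_c ≈ 2.01 d; D_c ≈ 6.21 mg/L; min DO ≈ 2.57 mg/L

With k_2/k_d = 2.676 and 1 − D₀(k_2−k_d)/(k_d L₀) = 0.8684,
t_c = ln(2.676 × 0.8684) / (0.669 − 0.250) = ln(2.324) / 0.4190 = 0.8432/0.4190 = 2.012 d.
L(t_c) = L₀ e^(−k_d t_c) = 27.5 × 0.6047 = 16.63 mg/L, and at the critical point k_2 D_c = k_d L, so D_c = (0.250/0.669) × 16.63 = 6.214 mg/L.
Minimum DO = C_s − D_c = 8.78 − 6.214 = 2.566 mg/L.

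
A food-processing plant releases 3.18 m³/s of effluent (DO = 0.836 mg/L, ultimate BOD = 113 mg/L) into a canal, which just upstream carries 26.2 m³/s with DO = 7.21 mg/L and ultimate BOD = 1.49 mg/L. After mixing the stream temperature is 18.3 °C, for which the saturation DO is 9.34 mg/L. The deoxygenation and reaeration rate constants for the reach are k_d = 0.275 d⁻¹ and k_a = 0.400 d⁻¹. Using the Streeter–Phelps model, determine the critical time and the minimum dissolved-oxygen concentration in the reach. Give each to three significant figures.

t_c ≈ 2.20 d; minimum DO ≈ 4.25 mg/L

Mixed DO = (26.2×7.21 + 3.18×0.836)/(26.2+3.18) = 191.6/29.38 = 6.520 mg/L.
Mixed L₀ = (26.2×1.49 + 3.18×113)/(29.38) = 398.4/29.38 = 13.56 mg/L.
Initial deficit D₀ = C_s − DO₀ = 9.34 − 6.520 = 2.820 mg/L.
t_c = (1/0.1250) ln[(0.400/0.275)(1 − 2.820×0.1250/(0.275×13.56))] = 8.000 × ln(1.317) = 2.203 d.
D_c = (0.275/0.400) × 13.56 × e^(−0.275×2.203) = 0.6875 × 13.56 × 0.5456 = 5.086 mg/L.
Minimum DO = 9.34 − 5.086 = 4.254 mg/L.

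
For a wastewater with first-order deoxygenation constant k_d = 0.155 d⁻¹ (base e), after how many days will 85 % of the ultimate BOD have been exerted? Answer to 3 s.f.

t ≈ 12.2 d

y/L₀ = 1 − e^(−k_d t) = 0.85 ⇒ e^(−k_d t) = 0.150
t = −ln(0.150) / 0.155 = 1.897 / 0.155 = 12.24 d.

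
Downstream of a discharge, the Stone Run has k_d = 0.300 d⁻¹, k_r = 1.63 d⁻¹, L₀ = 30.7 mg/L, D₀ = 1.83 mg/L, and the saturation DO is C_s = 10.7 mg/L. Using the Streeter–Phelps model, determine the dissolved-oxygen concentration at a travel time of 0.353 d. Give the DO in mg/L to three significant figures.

DO ≈ 7.34 mg/L

k_d L₀/(k_r−k_d) = 0.300×30.7/(1.63−0.300) = 9.210/1.330 = 6.925 mg/L.
e^(−k_d t) = e^(−0.300×0.3530) = 0.8995; e^(−k_r t) = e^(−1.63×0.3530) = 0.5625.
D = 6.925 × (0.8995 − 0.5625) + 1.83 × 0.5625 = 2.334 + 1.029 = 3.363 mg/L.
DO = C_s − D = 10.7 − 3.363 = 7.337 mg/L.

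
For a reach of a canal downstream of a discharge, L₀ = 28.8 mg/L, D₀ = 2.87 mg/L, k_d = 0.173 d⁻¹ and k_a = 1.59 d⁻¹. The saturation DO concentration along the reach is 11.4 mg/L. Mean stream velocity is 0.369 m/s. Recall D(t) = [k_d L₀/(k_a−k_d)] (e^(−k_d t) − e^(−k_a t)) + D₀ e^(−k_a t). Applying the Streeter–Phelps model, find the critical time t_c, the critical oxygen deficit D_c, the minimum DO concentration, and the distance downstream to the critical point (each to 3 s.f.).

With k_a/k_d = 9.191 and 1 − D₀(k_a−k_d)/(k_d L₀) = 0.1838,
t_c = ln(9.191 × 0.1838) / (1.59 − 0.173) = ln(1.689) / 1.417 = 0.5241/1.417 = 0.3699 d.
D_c = (k_d/k_a) L₀ e^(−k_d t_c) = (0.173/1.59) × 28.8 × e^(−0.173×0.3699) = 0.1088 × 28.8 × 0.9380 = 2.939 mg/L.
Minimum DO = C_s − D_c = 11.4 − 2.939 = 8.461 mg/L.
x_c = v t_c = 0.369 m/s × 0.3699 d × 86400 s/d = 11790 m ≈ 11.8 km.

t_c ≈ 0.370 d; D_c ≈ 2.94 mg/L; min DO ≈ 8.46 mg/L; x_c ≈ 11.8 km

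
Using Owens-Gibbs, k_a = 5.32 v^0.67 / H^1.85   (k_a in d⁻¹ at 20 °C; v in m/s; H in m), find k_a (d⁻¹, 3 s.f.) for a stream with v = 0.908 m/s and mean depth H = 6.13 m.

k_a ≈ 0.174 d⁻¹

k_a = 5.32 × 0.908^0.67 / 6.13^1.85 = 5.32 × 0.9374 / 28.63 = 0.1742 d⁻¹.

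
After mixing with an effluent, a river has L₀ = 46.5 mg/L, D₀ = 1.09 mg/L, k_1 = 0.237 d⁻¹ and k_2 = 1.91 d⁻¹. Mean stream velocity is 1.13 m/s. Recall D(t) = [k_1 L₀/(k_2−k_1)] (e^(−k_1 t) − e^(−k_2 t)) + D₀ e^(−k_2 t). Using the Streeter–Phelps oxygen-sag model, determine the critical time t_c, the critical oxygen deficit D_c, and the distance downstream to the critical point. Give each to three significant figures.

With k_2/k_1 = 8.059 and 1 − D₀(k_2−k_1)/(k_1 L₀) = 0.8345,
t_c = ln(8.059 × 0.8345) / (1.91 − 0.237) = ln(6.726) / 1.673 = 1.906/1.673 = 1.139 d.
L(t_c) = L₀ e^(−k_1 t_c) = 46.5 × 0.7634 = 35.50 mg/L, and at the critical point k_2 D_c = k_1 L, so D_c = (0.237/1.91) × 35.50 = 4.405 mg/L.
x_c = v t_c = 1.13 m/s × 1.139 d × 86400 s/d = 111200 m ≈ 111 km.

t_c ≈ 1.14 d; D_c ≈ 4.40 mg/L; x_c ≈ 111 km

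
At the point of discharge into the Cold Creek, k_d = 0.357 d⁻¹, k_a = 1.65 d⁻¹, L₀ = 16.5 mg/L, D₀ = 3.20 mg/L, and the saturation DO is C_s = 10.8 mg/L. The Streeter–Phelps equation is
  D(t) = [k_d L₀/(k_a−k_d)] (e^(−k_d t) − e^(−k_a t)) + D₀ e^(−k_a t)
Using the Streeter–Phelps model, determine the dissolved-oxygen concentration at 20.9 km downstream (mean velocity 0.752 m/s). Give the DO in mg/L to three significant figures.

DO ≈ 7.54 mg/L

Travel time t = x/v = 20.9 km / (0.752 m/s) = 20900 m / 0.752 m/s = 27790 s = 0.3217 d.
k_d L₀/(k_a−k_d) = 0.357×16.5/(1.65−0.357) = 5.890/1.293 = 4.556 mg/L.
e^(−k_d t) = e^(−0.357×0.3217) = 0.8915; e^(−k_a t) = e^(−1.65×0.3217) = 0.5882.
D = 4.556 × (0.8915 − 0.5882) + 3.20 × 0.5882 = 1.382 + 1.882 = 3.264 mg/L.
DO = C_s − D = 10.8 − 3.264 = 7.536 mg/L.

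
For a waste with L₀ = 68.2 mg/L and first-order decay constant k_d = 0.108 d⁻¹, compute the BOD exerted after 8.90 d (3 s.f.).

y ≈ 42.1 mg/L

y_t = L₀(1 − e^(−k_d t)) = 68.2 × (1 − e^(−0.108×8.90))
= 68.2 × (1 − 0.3824) = 68.2 × 0.6176 = 42.12 mg/L.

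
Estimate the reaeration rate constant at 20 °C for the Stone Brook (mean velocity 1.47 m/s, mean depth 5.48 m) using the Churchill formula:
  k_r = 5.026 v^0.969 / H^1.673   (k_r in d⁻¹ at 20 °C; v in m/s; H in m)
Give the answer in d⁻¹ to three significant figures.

k_r ≈ 0.424 d⁻¹

k_r = 5.026 × 1.47^0.969 / 5.48^1.673 = 5.026 × 1.453 / 17.22 = 0.4240 d⁻¹.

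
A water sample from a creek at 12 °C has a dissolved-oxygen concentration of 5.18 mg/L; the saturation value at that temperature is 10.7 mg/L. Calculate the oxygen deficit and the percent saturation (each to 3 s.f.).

D = C_s − C = 10.7 − 5.18 = 5.52 mg/L.
% saturation = 5.18/10.7 × 100 = 48.4 %.

D ≈ 5.52 mg/L; 48.4 % saturation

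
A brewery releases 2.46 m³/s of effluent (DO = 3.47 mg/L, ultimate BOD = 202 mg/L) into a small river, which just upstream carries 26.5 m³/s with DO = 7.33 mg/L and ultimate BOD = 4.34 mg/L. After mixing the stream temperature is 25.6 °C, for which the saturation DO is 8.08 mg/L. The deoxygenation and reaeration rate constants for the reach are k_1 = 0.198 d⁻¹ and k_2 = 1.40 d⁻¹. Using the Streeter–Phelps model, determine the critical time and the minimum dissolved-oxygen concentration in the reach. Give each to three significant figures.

t_c ≈ 1.32 d; minimum DO ≈ 5.78 mg/L

Mixed DO = (26.5×7.33 + 2.46×3.47)/(26.5+2.46) = 202.8/28.96 = 7.002 mg/L.
Mixed L₀ = (26.5×4.34 + 2.46×202)/(28.96) = 611.9/28.96 = 21.13 mg/L.
Initial deficit D₀ = C_s − DO₀ = 8.08 − 7.002 = 1.078 mg/L.
t_c = (1/1.202) ln[(1.40/0.198)(1 − 1.078×1.202/(0.198×21.13))] = 0.8319 × ln(4.881) = 1.319 d.
D_c = (0.198/1.40) × 21.13 × e^(−0.198×1.319) = 0.1414 × 21.13 × 0.7702 = 2.302 mg/L.
Minimum DO = 8.08 − 2.302 = 5.778 mg/L.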